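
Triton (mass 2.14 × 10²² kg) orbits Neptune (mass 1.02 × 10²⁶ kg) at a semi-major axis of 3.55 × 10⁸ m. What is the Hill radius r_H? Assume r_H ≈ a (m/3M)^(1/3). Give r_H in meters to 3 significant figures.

r_H ≈ a (m/3M)^(1/3)
    = (3.55 × 10⁸) × (2.14 × 10²² / (3 × 1.02 × 10²⁶))^(1/3)
    = 1.46 × 10⁷ m

1.46 × 10⁷ m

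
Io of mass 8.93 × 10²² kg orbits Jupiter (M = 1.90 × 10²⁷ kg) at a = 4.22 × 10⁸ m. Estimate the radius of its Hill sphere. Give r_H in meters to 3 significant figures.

1.06 × 10⁷ m

r_H ≈ a (m/3M)^(1/3)
    = (4.22 × 10⁸) × (8.93 × 10²² / (3 × 1.90 × 10²⁷))^(1/3)
    = 1.06 × 10⁷ m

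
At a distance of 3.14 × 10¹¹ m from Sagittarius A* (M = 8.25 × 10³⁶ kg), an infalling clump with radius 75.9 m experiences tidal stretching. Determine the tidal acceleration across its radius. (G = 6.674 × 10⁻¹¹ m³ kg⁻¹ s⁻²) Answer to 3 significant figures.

2.70 × 10⁻⁶ m/s²

a_tidal = 2GMr/d³
        = 2 × (6.674 × 10⁻¹¹) × (8.25 × 10³⁶) × (75.9) / (3.14 × 10¹¹)³
        = 2.70 × 10⁻⁶ m/s²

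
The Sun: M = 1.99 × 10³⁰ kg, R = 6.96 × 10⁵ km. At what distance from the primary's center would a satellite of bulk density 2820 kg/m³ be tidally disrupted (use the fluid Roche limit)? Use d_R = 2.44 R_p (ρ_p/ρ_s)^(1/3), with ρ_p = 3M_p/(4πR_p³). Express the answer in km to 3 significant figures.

ρ_p = 3M_p/(4πR_p³) = 3 × (1.99 × 10³⁰) / (4π × (6.96 × 10⁸ m)³) = 1410 kg/m³
d_R = 2.44 × 6.96 × 10⁵ km × (1410/2820)^(1/3)
    = 1.35 × 10⁶ km

1.35 × 10⁶ km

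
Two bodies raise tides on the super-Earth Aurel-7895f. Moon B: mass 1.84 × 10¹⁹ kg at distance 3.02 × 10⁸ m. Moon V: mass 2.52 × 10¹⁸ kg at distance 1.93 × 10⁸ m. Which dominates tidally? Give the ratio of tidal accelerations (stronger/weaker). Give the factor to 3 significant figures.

Moon B, by a factor of ≈ 1.91

The tide-raising term goes as M/d³ (the gradient of a 1/d² field).
Moon B: (1.84 × 10¹⁹) / (3.02 × 10⁸)³ = 6.680 × 10⁻⁷
Moon V: (2.52 × 10¹⁸) / (1.93 × 10⁸)³ = 3.505 × 10⁻⁷
Ratio (larger/smaller) = 1.91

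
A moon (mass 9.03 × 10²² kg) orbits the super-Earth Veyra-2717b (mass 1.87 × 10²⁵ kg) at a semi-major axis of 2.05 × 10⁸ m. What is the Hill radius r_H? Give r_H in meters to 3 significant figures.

2.40 × 10⁷ m

r_H ≈ a (m/3M)^(1/3)
    = (2.05 × 10⁸) × (9.03 × 10²² / (3 × 1.87 × 10²⁵))^(1/3)
    = 2.40 × 10⁷ m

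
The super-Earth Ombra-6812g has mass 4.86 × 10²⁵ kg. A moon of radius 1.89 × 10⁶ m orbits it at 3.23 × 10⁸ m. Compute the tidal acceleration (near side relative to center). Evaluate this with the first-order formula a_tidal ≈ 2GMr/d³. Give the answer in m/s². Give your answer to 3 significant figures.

3.64 × 10⁻⁴ m/s²

a_tidal = 2GMr/d³
        = 2 × (6.674 × 10⁻¹¹) × (4.86 × 10²⁵) × (1.89 × 10⁶) / (3.23 × 10⁸)³
        = 3.64 × 10⁻⁴ m/s²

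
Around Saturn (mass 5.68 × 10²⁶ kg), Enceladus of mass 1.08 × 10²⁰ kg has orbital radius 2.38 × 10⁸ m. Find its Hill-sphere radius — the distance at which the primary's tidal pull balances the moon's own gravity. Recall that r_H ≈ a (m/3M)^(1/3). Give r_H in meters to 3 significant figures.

r_H ≈ a (m/3M)^(1/3)
    = (2.38 × 10⁸) × (1.08 × 10²⁰ / (3 × 5.68 × 10²⁶))^(1/3)
    = 9.49 × 10⁵ m

9.49 × 10⁵ m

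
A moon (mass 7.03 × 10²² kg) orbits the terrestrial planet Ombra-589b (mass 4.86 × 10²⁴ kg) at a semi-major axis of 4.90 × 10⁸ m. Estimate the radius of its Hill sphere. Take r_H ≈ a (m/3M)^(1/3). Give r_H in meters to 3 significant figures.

8.28 × 10⁷ m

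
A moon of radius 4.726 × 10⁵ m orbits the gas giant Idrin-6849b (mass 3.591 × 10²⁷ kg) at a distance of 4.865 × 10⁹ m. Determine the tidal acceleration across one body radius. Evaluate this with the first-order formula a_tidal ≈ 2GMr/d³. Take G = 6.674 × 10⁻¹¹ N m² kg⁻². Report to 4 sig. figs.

1.967 × 10⁻⁶ m/s²

Differencing GM/(d−r)² and GM/d² to first order in r/d gives 2GMr/d³.
Δg = 2GMr/d³
   = 2 × (6.674 × 10⁻¹¹) × (3.591 × 10²⁷) × (4.726 × 10⁵) / (4.865 × 10⁹)³
   = 1.967 × 10⁻⁶ m/s²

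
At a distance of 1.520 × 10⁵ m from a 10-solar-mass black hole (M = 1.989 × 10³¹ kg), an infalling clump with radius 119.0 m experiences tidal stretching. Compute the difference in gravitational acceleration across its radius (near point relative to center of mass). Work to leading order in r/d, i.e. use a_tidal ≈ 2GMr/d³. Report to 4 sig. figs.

8.996 × 10⁷ m/s²

The tidal stretch is the gradient of GM/d² times the body's extent r, hence the 1/d³ dependence.
Δg = 2GMr/d³
   = 2 × (6.674 × 10⁻¹¹) × (1.989 × 10³¹) × (119.0) / (1.520 × 10⁵)³
   = 8.996 × 10⁷ m/s²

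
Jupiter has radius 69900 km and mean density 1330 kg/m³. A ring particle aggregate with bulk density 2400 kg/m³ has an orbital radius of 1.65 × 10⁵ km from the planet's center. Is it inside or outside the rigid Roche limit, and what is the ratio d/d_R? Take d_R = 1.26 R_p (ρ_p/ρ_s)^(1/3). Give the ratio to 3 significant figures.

outside; d/d_R ≈ 2.28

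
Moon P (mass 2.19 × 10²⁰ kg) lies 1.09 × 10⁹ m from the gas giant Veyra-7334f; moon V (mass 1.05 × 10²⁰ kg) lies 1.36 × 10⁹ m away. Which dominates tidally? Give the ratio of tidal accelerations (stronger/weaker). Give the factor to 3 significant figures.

Moon P, by a factor of ≈ 4.05

Tidal stretch scales as M/d³; compute that for each body.
Moon P: (2.19 × 10²⁰) / (1.09 × 10⁹)³ = 1.691 × 10⁻⁷
Moon V: (1.05 × 10²⁰) / (1.36 × 10⁹)³ = 4.174 × 10⁻⁸
Ratio (larger/smaller) = 4.05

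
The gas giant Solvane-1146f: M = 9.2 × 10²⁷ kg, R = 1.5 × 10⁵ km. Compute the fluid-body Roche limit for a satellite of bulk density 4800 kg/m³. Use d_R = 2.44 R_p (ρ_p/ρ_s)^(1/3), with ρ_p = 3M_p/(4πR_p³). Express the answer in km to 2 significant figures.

ρ_p = 3M_p/(4πR_p³) = 3 × (9.2 × 10²⁷) / (4π × (1.5 × 10⁸ m)³) = 650 kg/m³
d_R = 2.44 × 1.5 × 10⁵ km × (650/4800)^(1/3)
    = 1.9 × 10⁵ km

1.9 × 10⁵ km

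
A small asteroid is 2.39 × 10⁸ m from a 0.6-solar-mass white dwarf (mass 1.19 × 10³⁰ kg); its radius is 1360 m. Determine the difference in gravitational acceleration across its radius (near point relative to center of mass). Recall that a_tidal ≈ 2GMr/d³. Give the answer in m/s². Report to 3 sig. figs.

Δg = 2GMr/d³
   = 2 × (6.674 × 10⁻¹¹) × (1.19 × 10³⁰) × (1360) / (2.39 × 10⁸)³
   = 1.58 × 10⁻² m/s²

1.58 × 10⁻² m/s²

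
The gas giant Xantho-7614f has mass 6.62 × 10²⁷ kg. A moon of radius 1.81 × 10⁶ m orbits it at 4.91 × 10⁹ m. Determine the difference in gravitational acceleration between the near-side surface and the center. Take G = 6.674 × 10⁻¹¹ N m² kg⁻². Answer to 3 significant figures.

1.35 × 10⁻⁵ m/s²

The tidal stretch is the gradient of GM/d² times the body's extent r, hence the 1/d³ dependence.
Δg = 2GMr/d³
   = 2 × (6.674 × 10⁻¹¹) × (6.62 × 10²⁷) × (1.81 × 10⁶) / (4.91 × 10⁹)³
   = 1.35 × 10⁻⁵ m/s²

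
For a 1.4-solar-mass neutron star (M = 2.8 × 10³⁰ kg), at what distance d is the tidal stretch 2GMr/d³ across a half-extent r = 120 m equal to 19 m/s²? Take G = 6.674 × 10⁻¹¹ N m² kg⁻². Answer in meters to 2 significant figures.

2GMr/d³ = a_tidal  ⇒  d = (2GMr / a_tidal)^(1/3)
d = (2 × 6.674×10⁻¹¹ × (2.8 × 10³⁰) × (120) / (19))^(1/3)
  = 1.3 × 10⁷ m

1.3 × 10⁷ m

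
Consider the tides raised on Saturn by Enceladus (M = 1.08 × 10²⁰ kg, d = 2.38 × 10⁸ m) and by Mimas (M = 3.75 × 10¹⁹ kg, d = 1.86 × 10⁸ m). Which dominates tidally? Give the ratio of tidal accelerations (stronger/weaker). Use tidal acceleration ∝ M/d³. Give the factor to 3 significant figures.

Tidal stretch scales as M/d³; compute that for each body.
Enceladus: (1.08 × 10²⁰) / (2.38 × 10⁸)³ = 8.011 × 10⁻⁶
Mimas: (3.75 × 10¹⁹) / (1.86 × 10⁸)³ = 5.828 × 10⁻⁶
Ratio (larger/smaller) = 1.37

Enceladus, by a factor of ≈ 1.37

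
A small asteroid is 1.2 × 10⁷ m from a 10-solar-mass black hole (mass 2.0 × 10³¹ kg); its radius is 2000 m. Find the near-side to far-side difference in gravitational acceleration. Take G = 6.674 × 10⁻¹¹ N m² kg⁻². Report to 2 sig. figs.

Δa = 4GMr/d³
   = 4 × (6.674 × 10⁻¹¹) × (2.0 × 10³¹) × (2000) / (1.2 × 10⁷)³
   = 6.2 × 10³ m/s²

6.2 × 10³ m/s²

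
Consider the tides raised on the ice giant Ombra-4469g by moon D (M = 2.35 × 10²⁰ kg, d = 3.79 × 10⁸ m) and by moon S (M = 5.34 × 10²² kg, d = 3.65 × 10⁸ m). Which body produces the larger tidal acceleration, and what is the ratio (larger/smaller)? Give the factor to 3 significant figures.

Moon S, by a factor of ≈ 254

Tidal acceleration ∝ M/d³, so compare M/d³ for each.
Moon D: (2.35 × 10²⁰) / (3.79 × 10⁸)³ = 4.317 × 10⁻⁶
Moon S: (5.34 × 10²²) / (3.65 × 10⁸)³ = 1.098 × 10⁻³
Ratio (larger/smaller) = 254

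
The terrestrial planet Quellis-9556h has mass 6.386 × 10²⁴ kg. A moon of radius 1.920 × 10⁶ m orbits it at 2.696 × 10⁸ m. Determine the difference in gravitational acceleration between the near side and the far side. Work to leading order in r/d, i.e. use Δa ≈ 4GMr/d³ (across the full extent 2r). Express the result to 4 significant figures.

1.670 × 10⁻⁴ m/s²

Differencing GM/(d−r)² and GM/(d+r)² to first order in r/d gives 4GMr/d³.
a_tidal = 4GMr/d³
        = 4 × (6.674 × 10⁻¹¹) × (6.386 × 10²⁴) × (1.920 × 10⁶) / (2.696 × 10⁸)³
        = 1.670 × 10⁻⁴ m/s²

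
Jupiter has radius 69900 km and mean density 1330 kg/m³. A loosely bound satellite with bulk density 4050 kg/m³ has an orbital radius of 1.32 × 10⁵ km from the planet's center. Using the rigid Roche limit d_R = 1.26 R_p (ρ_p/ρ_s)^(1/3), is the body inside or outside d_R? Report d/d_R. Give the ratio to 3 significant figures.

d_R = 1.26 × (69900 km) × (1330/4050)^(1/3) = 60760 km
d/d_R = (1.32 × 10⁵) / (60760) = 2.17
Since d/d_R > 1, the body is outside the Roche limit.

outside; d/d_R ≈ 2.17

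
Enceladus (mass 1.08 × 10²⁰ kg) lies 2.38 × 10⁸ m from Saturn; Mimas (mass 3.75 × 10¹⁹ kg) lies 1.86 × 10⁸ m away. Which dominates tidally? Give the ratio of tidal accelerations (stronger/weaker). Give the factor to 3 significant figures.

Compare M/d³ for the two perturbers:
Enceladus: (1.08 × 10²⁰) / (2.38 × 10⁸)³ = 8.011 × 10⁻⁶
Mimas: (3.75 × 10¹⁹) / (1.86 × 10⁸)³ = 5.828 × 10⁻⁶
Ratio (larger/smaller) = 1.37

Enceladus, by a factor of ≈ 1.37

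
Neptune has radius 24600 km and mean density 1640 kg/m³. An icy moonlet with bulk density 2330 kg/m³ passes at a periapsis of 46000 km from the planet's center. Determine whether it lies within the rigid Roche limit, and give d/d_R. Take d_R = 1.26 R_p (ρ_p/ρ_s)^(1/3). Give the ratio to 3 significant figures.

outside; d/d_R ≈ 1.67

d_R = 1.26 × (24600 km) × (1640/2330)^(1/3) = 27570 km
d/d_R = (46000) / (27570) = 1.67
Since d/d_R > 1, the body is outside the Roche limit.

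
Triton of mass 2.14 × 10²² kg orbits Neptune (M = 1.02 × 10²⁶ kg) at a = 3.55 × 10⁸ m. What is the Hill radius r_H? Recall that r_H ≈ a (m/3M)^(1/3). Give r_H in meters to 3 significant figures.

r_H ≈ a (m/3M)^(1/3)
    = (3.55 × 10⁸) × (2.14 × 10²² / (3 × 1.02 × 10²⁶))^(1/3)
    = 1.46 × 10⁷ m

1.46 × 10⁷ m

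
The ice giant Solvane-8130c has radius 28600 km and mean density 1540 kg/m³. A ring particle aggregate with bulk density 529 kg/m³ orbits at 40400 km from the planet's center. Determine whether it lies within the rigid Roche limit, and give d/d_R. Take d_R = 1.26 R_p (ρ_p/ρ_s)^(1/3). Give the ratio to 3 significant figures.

d_R = 1.26 × (28600 km) × (1540/529)^(1/3) = 51450 km
d/d_R = (40400) / (51450) = 0.785
Since d/d_R < 1, the body is inside the Roche limit.

inside; d/d_R ≈ 0.785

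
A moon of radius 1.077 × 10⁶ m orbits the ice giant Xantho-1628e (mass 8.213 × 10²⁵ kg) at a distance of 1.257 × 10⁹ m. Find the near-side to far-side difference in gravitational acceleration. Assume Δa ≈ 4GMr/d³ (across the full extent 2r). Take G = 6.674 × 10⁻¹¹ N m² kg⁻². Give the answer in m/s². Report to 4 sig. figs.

Δa = 4GMr/d³
   = 4 × (6.674 × 10⁻¹¹) × (8.213 × 10²⁵) × (1.077 × 10⁶) / (1.257 × 10⁹)³
   = 1.189 × 10⁻⁵ m/s²

1.189 × 10⁻⁵ m/s²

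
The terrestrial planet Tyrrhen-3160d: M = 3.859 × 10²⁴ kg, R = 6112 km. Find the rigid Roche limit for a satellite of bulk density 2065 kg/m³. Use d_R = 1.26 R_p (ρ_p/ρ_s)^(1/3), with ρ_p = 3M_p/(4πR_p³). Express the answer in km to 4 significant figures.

ρ_p = 3M_p/(4πR_p³) = 3 × (3.859 × 10²⁴) / (4π × (6.112 × 10⁶ m)³) = 4035 kg/m³
d_R = 1.26 × 6112 km × (4035/2065)^(1/3)
    = 9628 km

9628 km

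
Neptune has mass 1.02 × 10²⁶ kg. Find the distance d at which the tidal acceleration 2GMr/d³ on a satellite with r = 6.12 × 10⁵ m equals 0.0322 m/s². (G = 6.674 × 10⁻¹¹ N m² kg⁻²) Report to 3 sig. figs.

2GMr/d³ = a_tidal  ⇒  d = (2GMr / a_tidal)^(1/3)
d = (2 × 6.674×10⁻¹¹ × (1.02 × 10²⁶) × (6.12 × 10⁵) / (0.0322))^(1/3)
  = 6.37 × 10⁷ m

6.37 × 10⁷ m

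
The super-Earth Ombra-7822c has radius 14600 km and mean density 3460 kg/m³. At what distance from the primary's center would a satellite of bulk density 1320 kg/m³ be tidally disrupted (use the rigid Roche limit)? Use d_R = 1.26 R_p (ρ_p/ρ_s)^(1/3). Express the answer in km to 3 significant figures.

25400 km

d_R = 1.26 × 14600 km × (3460/1320)^(1/3)
    = 25400 km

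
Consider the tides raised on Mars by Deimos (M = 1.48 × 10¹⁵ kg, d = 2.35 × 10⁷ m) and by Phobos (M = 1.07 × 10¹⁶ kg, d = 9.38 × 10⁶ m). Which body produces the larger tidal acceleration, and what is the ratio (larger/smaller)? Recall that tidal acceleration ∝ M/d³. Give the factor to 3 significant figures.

Phobos, by a factor of ≈ 114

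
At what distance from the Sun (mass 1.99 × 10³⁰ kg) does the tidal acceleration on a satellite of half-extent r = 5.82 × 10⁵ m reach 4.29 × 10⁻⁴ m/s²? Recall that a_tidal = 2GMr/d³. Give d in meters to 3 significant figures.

2GMr/d³ = a_tidal  ⇒  d = (2GMr / a_tidal)^(1/3)
d = (2 × 6.674×10⁻¹¹ × (1.99 × 10³⁰) × (5.82 × 10⁵) / (4.29 × 10⁻⁴))^(1/3)
  = 7.12 × 10⁹ m

7.12 × 10⁹ m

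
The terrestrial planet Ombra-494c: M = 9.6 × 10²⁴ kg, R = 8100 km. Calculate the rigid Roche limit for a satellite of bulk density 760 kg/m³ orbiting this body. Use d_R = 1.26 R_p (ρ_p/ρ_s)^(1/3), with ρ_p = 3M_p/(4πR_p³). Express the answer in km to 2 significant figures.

18000 km

ρ_p = 3M_p/(4πR_p³) = 3 × (9.6 × 10²⁴) / (4π × (8.1 × 10⁶ m)³) = 4300 kg/m³
d_R = 1.26 × 8100 km × (4300/760)^(1/3)
    = 18000 km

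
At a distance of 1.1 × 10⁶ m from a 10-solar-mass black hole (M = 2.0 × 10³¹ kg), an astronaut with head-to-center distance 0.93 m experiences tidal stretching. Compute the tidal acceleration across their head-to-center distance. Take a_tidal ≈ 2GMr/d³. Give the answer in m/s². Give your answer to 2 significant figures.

1.9 × 10³ m/s²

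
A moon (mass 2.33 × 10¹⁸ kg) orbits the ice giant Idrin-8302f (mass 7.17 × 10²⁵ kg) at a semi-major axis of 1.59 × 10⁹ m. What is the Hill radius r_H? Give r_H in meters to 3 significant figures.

3.52 × 10⁶ m

r_H ≈ a (m/3M)^(1/3)
    = (1.59 × 10⁹) × (2.33 × 10¹⁸ / (3 × 7.17 × 10²⁵))^(1/3)
    = 3.52 × 10⁶ m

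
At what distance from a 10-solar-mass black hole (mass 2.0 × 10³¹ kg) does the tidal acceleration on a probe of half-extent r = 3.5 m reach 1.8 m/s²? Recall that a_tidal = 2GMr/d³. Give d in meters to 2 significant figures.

2GMr/d³ = a_tidal  ⇒  d = (2GMr / a_tidal)^(1/3)
d = (2 × 6.674×10⁻¹¹ × (2.0 × 10³¹) × (3.5) / (1.8))^(1/3)
  = 1.7 × 10⁷ m

1.7 × 10⁷ m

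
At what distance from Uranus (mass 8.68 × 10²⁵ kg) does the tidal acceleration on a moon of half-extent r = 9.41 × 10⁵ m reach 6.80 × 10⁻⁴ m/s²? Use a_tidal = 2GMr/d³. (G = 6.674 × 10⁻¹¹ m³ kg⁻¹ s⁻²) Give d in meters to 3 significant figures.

2.52 × 10⁸ m

2GMr/d³ = a_tidal  ⇒  d = (2GMr / a_tidal)^(1/3)
d = (2 × 6.674×10⁻¹¹ × (8.68 × 10²⁵) × (9.41 × 10⁵) / (6.80 × 10⁻⁴))^(1/3)
  = 2.52 × 10⁸ m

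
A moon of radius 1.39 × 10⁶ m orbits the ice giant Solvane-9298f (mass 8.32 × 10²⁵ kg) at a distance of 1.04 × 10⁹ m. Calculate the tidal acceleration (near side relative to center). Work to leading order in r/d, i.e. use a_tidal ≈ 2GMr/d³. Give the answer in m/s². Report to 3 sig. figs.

Δa = 2GMr/d³
   = 2 × (6.674 × 10⁻¹¹) × (8.32 × 10²⁵) × (1.39 × 10⁶) / (1.04 × 10⁹)³
   = 1.37 × 10⁻⁵ m/s²

1.37 × 10⁻⁵ m/s²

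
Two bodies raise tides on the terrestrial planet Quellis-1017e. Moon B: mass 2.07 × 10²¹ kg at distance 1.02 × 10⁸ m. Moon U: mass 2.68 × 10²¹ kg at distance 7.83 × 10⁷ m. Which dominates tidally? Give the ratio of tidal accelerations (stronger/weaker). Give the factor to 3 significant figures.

Moon U, by a factor of ≈ 2.86

The tide-raising term goes as M/d³ (the gradient of a 1/d² field).
Moon B: (2.07 × 10²¹) / (1.02 × 10⁸)³ = 1.951 × 10⁻³
Moon U: (2.68 × 10²¹) / (7.83 × 10⁷)³ = 5.583 × 10⁻³
Ratio (larger/smaller) = 2.86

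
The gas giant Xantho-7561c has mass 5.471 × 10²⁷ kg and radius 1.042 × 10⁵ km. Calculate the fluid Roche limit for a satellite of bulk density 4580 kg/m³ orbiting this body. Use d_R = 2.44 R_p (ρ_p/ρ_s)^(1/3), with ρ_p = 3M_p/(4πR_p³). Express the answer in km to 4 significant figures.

1.606 × 10⁵ km

ρ_p = 3M_p/(4πR_p³) = 3 × (5.471 × 10²⁷) / (4π × (1.042 × 10⁸ m)³) = 1154 kg/m³
d_R = 2.44 × 1.042 × 10⁵ km × (1154/4580)^(1/3)
    = 1.606 × 10⁵ km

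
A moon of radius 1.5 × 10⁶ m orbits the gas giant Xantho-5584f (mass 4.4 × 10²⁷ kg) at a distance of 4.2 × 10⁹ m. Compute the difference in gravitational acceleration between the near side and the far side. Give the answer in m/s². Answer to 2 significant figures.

Differencing GM/(d−r)² and GM/(d+r)² to first order in r/d gives 4GMr/d³.
Δg = 4GMr/d³
   = 4 × (6.674 × 10⁻¹¹) × (4.4 × 10²⁷) × (1.5 × 10⁶) / (4.2 × 10⁹)³
   = 2.4 × 10⁻⁵ m/s²

2.4 × 10⁻⁵ m/s²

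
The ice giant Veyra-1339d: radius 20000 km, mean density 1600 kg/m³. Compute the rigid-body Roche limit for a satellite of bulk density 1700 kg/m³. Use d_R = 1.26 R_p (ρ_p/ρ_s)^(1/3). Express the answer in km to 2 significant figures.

d_R = 1.26 × 20000 km × (1600/1700)^(1/3)
    = 25000 km

25000 km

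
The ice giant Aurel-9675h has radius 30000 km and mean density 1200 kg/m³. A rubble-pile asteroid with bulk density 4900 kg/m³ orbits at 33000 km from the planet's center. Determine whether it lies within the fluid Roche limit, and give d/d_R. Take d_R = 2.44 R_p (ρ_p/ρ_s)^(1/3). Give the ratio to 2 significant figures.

inside; d/d_R ≈ 0.72

d_R = 2.44 × (30000 km) × (1200/4900)^(1/3) = 45800 km
d/d_R = (33000) / (45800) = 0.72
Since d/d_R < 1, the body is inside the Roche limit.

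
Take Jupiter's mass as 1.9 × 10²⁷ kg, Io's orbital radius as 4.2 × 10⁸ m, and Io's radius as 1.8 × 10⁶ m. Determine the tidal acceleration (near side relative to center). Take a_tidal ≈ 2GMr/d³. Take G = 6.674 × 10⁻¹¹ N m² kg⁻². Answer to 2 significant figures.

6.2 × 10⁻³ m/s²

Δa = 2GMr/d³
   = 2 × (6.674 × 10⁻¹¹) × (1.9 × 10²⁷) × (1.8 × 10⁶) / (4.2 × 10⁸)³
   = 6.2 × 10⁻³ m/s²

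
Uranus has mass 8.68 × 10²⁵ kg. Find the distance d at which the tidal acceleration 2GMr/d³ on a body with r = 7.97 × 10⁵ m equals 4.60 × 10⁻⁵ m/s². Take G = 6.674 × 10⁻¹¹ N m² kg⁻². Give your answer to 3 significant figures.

2GMr/d³ = a_tidal  ⇒  d = (2GMr / a_tidal)^(1/3)
d = (2 × 6.674×10⁻¹¹ × (8.68 × 10²⁵) × (7.97 × 10⁵) / (4.60 × 10⁻⁵))^(1/3)
  = 5.86 × 10⁸ m

5.86 × 10⁸ m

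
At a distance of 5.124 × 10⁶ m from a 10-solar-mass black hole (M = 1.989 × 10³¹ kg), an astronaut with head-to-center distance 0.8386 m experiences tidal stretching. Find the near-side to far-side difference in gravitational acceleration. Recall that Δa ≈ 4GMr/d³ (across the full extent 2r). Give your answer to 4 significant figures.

3.310 × 10¹ m/s²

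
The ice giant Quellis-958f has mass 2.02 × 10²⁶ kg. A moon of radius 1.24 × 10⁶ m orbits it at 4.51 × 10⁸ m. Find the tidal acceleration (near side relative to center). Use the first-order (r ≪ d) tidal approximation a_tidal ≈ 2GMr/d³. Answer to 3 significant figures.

a_tidal = 2GMr/d³
        = 2 × (6.674 × 10⁻¹¹) × (2.02 × 10²⁶) × (1.24 × 10⁶) / (4.51 × 10⁸)³
        = 3.64 × 10⁻⁴ m/s²

3.64 × 10⁻⁴ m/s²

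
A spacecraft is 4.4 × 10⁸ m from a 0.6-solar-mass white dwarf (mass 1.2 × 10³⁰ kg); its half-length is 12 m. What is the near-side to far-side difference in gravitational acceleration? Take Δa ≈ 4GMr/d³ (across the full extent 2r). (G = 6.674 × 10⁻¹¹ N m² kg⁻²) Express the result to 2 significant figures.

4.5 × 10⁻⁵ m/s²

Δg = 4GMr/d³
   = 4 × (6.674 × 10⁻¹¹) × (1.2 × 10³⁰) × (12) / (4.4 × 10⁸)³
   = 4.5 × 10⁻⁵ m/s²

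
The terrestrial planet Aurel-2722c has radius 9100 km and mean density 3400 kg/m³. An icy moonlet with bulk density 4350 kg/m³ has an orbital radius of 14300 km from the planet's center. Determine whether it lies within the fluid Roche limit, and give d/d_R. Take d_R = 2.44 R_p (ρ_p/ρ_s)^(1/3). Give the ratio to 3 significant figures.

inside; d/d_R ≈ 0.699

d_R = 2.44 × (9100 km) × (3400/4350)^(1/3) = 20450 km
d/d_R = (14300) / (20450) = 0.699
Since d/d_R < 1, the body is inside the Roche limit.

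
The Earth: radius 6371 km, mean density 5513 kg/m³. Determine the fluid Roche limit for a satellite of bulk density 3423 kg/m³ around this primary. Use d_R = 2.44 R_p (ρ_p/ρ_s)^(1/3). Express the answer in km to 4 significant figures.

d_R = 2.44 × 6371 km × (5513/3423)^(1/3)
    = 18220 km

18220 km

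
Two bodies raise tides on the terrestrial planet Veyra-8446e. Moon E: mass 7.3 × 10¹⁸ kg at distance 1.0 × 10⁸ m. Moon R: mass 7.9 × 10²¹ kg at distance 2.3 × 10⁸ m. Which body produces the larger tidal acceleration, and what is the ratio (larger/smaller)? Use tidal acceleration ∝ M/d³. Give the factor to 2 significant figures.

Moon R, by a factor of ≈ 89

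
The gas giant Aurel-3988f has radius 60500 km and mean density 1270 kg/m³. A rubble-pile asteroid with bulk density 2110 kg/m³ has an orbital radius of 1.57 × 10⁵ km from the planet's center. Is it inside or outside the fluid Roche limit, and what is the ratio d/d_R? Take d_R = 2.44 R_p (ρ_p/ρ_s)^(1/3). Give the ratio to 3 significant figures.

d_R = 2.44 × (60500 km) × (1270/2110)^(1/3) = 1.246 × 10⁵ km
d/d_R = (1.57 × 10⁵) / (1.246 × 10⁵) = 1.26
Since d/d_R > 1, the body is outside the Roche limit.

outside; d/d_R ≈ 1.26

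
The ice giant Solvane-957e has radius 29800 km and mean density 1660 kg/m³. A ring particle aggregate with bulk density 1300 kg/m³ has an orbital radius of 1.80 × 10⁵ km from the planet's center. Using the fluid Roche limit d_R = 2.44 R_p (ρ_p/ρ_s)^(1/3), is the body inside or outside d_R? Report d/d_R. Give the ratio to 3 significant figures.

outside; d/d_R ≈ 2.28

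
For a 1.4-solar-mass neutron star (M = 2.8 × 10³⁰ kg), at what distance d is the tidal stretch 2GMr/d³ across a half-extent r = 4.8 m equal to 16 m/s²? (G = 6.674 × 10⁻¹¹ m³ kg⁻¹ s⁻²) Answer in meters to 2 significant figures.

4.8 × 10⁶ m

2GMr/d³ = a_tidal  ⇒  d = (2GMr / a_tidal)^(1/3)
d = (2 × 6.674×10⁻¹¹ × (2.8 × 10³⁰) × (4.8) / (16))^(1/3)
  = 4.8 × 10⁶ m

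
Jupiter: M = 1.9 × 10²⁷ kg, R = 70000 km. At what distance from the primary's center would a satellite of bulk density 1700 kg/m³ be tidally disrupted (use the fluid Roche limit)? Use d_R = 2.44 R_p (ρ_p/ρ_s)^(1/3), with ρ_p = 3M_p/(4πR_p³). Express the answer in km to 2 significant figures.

ρ_p = 3M_p/(4πR_p³) = 3 × (1.9 × 10²⁷) / (4π × (7.0 × 10⁷ m)³) = 1300 kg/m³
d_R = 2.44 × 70000 km × (1300/1700)^(1/3)
    = 1.6 × 10⁵ km

1.6 × 10⁵ km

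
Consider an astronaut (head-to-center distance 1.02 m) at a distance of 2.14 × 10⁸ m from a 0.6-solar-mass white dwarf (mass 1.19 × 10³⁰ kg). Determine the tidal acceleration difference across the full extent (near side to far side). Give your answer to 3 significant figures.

Δg = 4GMr/d³
   = 4 × (6.674 × 10⁻¹¹) × (1.19 × 10³⁰) × (1.02) / (2.14 × 10⁸)³
   = 3.31 × 10⁻⁵ m/s²

3.31 × 10⁻⁵ m/s²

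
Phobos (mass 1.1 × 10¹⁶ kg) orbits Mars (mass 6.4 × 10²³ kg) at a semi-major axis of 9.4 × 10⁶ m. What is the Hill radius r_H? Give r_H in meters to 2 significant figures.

1.7 × 10⁴ m

r_H ≈ a (m/3M)^(1/3)
    = (9.4 × 10⁶) × (1.1 × 10¹⁶ / (3 × 6.4 × 10²³))^(1/3)
    = 1.7 × 10⁴ m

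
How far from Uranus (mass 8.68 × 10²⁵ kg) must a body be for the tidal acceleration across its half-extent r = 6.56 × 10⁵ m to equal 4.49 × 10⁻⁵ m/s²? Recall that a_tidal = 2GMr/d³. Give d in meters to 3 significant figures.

2GMr/d³ = a_tidal  ⇒  d = (2GMr / a_tidal)^(1/3)
d = (2 × 6.674×10⁻¹¹ × (8.68 × 10²⁵) × (6.56 × 10⁵) / (4.49 × 10⁻⁵))^(1/3)
  = 5.53 × 10⁸ m

5.53 × 10⁸ m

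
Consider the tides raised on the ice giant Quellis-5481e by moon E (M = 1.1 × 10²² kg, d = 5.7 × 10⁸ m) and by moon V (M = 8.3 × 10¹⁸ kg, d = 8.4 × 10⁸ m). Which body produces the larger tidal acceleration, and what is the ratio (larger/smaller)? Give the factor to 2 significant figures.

Tidal stretch scales as M/d³; compute that for each body.
Moon E: (1.1 × 10²²) / (5.7 × 10⁸)³ = 5.940 × 10⁻⁵
Moon V: (8.3 × 10¹⁸) / (8.4 × 10⁸)³ = 1.400 × 10⁻⁸
Ratio (larger/smaller) = 4200

Moon E, by a factor of ≈ 4200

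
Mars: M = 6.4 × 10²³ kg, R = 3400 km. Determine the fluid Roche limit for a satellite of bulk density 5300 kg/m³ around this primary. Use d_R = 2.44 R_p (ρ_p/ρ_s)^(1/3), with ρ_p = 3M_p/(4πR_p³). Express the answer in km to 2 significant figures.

7500 km

ρ_p = 3M_p/(4πR_p³) = 3 × (6.4 × 10²³) / (4π × (3.4 × 10⁶ m)³) = 3900 kg/m³
d_R = 2.44 × 3400 km × (3900/5300)^(1/3)
    = 7500 km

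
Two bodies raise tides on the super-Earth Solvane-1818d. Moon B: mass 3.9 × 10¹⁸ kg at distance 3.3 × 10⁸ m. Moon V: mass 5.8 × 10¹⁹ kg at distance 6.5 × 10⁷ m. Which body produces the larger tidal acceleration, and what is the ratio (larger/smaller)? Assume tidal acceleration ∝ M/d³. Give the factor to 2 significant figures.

Moon V, by a factor of ≈ 1900

Compare M/d³ for the two perturbers:
Moon B: (3.9 × 10¹⁸) / (3.3 × 10⁸)³ = 1.085 × 10⁻⁷
Moon V: (5.8 × 10¹⁹) / (6.5 × 10⁷)³ = 2.112 × 10⁻⁴
Ratio (larger/smaller) = 1900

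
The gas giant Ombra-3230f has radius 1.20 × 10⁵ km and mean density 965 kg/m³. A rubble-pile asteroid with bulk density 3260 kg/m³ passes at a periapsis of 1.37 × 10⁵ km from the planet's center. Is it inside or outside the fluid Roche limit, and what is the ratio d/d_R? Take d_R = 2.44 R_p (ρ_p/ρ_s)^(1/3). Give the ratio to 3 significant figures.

d_R = 2.44 × (1.20 × 10⁵ km) × (965/3260)^(1/3) = 1.951 × 10⁵ km
d/d_R = (1.37 × 10⁵) / (1.951 × 10⁵) = 0.702
Since d/d_R < 1, the body is inside the Roche limit.

inside; d/d_R ≈ 0.702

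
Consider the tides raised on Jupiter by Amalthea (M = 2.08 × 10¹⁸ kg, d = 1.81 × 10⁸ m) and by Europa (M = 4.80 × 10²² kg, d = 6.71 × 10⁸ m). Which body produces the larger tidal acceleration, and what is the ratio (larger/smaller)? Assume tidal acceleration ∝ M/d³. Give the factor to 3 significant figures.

Compare M/d³ for the two perturbers:
Amalthea: (2.08 × 10¹⁸) / (1.81 × 10⁸)³ = 3.508 × 10⁻⁷
Europa: (4.80 × 10²²) / (6.71 × 10⁸)³ = 1.589 × 10⁻⁴
Ratio (larger/smaller) = 453

Europa, by a factor of ≈ 453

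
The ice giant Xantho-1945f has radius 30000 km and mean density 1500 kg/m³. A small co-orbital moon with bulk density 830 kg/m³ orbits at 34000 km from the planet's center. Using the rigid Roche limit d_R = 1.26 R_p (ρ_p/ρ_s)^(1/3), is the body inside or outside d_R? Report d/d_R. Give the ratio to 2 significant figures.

inside; d/d_R ≈ 0.74

d_R = 1.26 × (30000 km) × (1500/830)^(1/3) = 46040 km
d/d_R = (34000) / (46040) = 0.74
Since d/d_R < 1, the body is inside the Roche limit.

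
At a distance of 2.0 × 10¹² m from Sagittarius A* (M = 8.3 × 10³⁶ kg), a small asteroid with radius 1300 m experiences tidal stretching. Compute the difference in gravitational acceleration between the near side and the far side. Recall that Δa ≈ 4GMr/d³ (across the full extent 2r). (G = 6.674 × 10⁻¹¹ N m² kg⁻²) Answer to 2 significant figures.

Δa = 4GMr/d³
   = 4 × (6.674 × 10⁻¹¹) × (8.3 × 10³⁶) × (1300) / (2.0 × 10¹²)³
   = 3.6 × 10⁻⁷ m/s²

3.6 × 10⁻⁷ m/s²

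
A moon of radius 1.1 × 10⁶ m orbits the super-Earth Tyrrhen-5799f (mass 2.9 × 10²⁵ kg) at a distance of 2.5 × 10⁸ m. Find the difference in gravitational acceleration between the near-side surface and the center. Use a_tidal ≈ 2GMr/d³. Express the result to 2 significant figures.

2.7 × 10⁻⁴ m/s²

The tidal stretch is the gradient of GM/d² times the body's extent r, hence the 1/d³ dependence.
Δa = 2GMr/d³
   = 2 × (6.674 × 10⁻¹¹) × (2.9 × 10²⁵) × (1.1 × 10⁶) / (2.5 × 10⁸)³
   = 2.7 × 10⁻⁴ m/s²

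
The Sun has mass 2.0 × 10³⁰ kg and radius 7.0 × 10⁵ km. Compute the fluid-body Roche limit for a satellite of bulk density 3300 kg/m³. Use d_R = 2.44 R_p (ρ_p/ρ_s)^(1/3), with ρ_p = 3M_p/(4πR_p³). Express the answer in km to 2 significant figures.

1.3 × 10⁶ km

ρ_p = 3M_p/(4πR_p³) = 3 × (2.0 × 10³⁰) / (4π × (7.0 × 10⁸ m)³) = 1400 kg/m³
d_R = 2.44 × 7.0 × 10⁵ km × (1400/3300)^(1/3)
    = 1.3 × 10⁶ km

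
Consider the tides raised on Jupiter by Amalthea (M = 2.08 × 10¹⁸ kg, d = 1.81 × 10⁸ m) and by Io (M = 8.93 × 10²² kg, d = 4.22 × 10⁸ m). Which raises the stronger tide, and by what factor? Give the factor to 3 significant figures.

Tidal acceleration ∝ M/d³, so compare M/d³ for each.
Amalthea: (2.08 × 10¹⁸) / (1.81 × 10⁸)³ = 3.508 × 10⁻⁷
Io: (8.93 × 10²²) / (4.22 × 10⁸)³ = 1.188 × 10⁻³
Ratio (larger/smaller) = 3390

Io, by a factor of ≈ 3390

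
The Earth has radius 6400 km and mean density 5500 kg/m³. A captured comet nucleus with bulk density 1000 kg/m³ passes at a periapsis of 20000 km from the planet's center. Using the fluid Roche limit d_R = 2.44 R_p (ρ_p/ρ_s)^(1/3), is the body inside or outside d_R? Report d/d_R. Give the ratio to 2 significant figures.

inside; d/d_R ≈ 0.73

d_R = 2.44 × (6400 km) × (5500/1000)^(1/3) = 27560 km
d/d_R = (20000) / (27560) = 0.73
Since d/d_R < 1, the body is inside the Roche limit.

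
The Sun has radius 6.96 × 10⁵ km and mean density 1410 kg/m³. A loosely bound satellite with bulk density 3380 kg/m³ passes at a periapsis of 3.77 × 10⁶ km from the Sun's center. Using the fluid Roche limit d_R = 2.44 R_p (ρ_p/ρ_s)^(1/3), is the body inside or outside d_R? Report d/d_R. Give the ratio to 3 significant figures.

d_R = 2.44 × (6.96 × 10⁵ km) × (1410/3380)^(1/3) = 1.269 × 10⁶ km
d/d_R = (3.77 × 10⁶) / (1.269 × 10⁶) = 2.97
Since d/d_R > 1, the body is outside the Roche limit.

outside; d/d_R ≈ 2.97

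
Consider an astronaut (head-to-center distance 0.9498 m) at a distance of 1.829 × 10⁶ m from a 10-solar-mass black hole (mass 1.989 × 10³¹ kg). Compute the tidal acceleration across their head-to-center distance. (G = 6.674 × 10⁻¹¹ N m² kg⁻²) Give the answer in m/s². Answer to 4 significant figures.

Δg = 2GMr/d³
   = 2 × (6.674 × 10⁻¹¹) × (1.989 × 10³¹) × (0.9498) / (1.829 × 10⁶)³
   = 4.121 × 10² m/s²

4.121 × 10² m/s²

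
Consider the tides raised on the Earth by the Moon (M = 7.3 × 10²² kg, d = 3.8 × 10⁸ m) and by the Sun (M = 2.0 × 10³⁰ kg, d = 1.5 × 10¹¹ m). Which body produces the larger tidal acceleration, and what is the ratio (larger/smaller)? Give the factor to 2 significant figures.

Tidal stretch scales as M/d³; compute that for each body.
The Moon: (7.3 × 10²²) / (3.8 × 10⁸)³ = 1.330 × 10⁻³
The Sun: (2.0 × 10³⁰) / (1.5 × 10¹¹)³ = 5.926 × 10⁻⁴
Ratio (larger/smaller) = 2.2

The Moon, by a factor of ≈ 2.2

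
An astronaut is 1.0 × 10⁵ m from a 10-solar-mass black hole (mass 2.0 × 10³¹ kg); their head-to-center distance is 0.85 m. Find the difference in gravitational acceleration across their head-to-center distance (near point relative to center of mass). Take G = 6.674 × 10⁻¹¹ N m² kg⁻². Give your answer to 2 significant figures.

Δg = 2GMr/d³
   = 2 × (6.674 × 10⁻¹¹) × (2.0 × 10³¹) × (0.85) / (1.0 × 10⁵)³
   = 2.3 × 10⁶ m/s²

2.3 × 10⁶ m/s²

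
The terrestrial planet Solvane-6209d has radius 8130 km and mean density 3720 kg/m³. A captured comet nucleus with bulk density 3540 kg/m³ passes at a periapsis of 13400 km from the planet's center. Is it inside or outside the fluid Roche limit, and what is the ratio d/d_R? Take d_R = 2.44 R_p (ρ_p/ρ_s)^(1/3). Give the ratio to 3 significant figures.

inside; d/d_R ≈ 0.664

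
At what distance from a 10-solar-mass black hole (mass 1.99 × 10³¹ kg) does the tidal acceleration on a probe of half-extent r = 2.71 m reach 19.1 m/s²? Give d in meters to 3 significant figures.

7.22 × 10⁶ m

2GMr/d³ = a_tidal  ⇒  d = (2GMr / a_tidal)^(1/3)
d = (2 × 6.674×10⁻¹¹ × (1.99 × 10³¹) × (2.71) / (19.1))^(1/3)
  = 7.22 × 10⁶ m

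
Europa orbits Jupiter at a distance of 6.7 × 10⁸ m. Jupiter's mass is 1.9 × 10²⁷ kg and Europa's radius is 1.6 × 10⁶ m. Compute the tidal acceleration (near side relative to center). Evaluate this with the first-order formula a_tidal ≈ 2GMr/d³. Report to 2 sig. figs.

1.3 × 10⁻³ m/s²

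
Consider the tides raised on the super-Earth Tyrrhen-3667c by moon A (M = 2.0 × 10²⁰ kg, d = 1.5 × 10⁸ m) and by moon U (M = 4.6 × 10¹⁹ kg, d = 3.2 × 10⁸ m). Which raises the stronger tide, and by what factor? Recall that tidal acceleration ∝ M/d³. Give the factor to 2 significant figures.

Compare M/d³ for the two perturbers:
Moon A: (2.0 × 10²⁰) / (1.5 × 10⁸)³ = 5.926 × 10⁻⁵
Moon U: (4.6 × 10¹⁹) / (3.2 × 10⁸)³ = 1.404 × 10⁻⁶
Ratio (larger/smaller) = 42

Moon A, by a factor of ≈ 42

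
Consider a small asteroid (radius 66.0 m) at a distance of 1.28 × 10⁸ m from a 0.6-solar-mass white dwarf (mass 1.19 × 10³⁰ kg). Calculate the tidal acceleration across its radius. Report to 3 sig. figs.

5.00 × 10⁻³ m/s²

Δa = 2GMr/d³
   = 2 × (6.674 × 10⁻¹¹) × (1.19 × 10³⁰) × (66.0) / (1.28 × 10⁸)³
   = 5.00 × 10⁻³ m/s²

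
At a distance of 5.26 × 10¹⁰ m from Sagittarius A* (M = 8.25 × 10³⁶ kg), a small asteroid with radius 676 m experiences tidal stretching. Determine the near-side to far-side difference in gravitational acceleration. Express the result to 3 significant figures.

1.02 × 10⁻² m/s²

Δg = 4GMr/d³
   = 4 × (6.674 × 10⁻¹¹) × (8.25 × 10³⁶) × (676) / (5.26 × 10¹⁰)³
   = 1.02 × 10⁻² m/s²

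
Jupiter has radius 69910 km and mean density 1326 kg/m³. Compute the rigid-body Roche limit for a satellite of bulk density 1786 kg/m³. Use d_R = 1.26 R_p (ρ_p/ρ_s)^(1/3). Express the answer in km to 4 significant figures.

d_R = 1.26 × 69910 km × (1326/1786)^(1/3)
    = 79760 km

79760 km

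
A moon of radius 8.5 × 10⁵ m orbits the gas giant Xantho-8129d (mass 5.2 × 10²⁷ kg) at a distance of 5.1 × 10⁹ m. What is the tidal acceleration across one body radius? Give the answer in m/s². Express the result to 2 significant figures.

Δa = 2GMr/d³
   = 2 × (6.674 × 10⁻¹¹) × (5.2 × 10²⁷) × (8.5 × 10⁵) / (5.1 × 10⁹)³
   = 4.4 × 10⁻⁶ m/s²

4.4 × 10⁻⁶ m/s²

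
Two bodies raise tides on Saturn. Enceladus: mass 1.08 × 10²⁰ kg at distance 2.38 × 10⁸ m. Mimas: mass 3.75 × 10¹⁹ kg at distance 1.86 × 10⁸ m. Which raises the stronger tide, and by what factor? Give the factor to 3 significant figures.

Enceladus, by a factor of ≈ 1.37

Tidal acceleration ∝ M/d³, so compare M/d³ for each.
Enceladus: (1.08 × 10²⁰) / (2.38 × 10⁸)³ = 8.011 × 10⁻⁶
Mimas: (3.75 × 10¹⁹) / (1.86 × 10⁸)³ = 5.828 × 10⁻⁶
Ratio (larger/smaller) = 1.37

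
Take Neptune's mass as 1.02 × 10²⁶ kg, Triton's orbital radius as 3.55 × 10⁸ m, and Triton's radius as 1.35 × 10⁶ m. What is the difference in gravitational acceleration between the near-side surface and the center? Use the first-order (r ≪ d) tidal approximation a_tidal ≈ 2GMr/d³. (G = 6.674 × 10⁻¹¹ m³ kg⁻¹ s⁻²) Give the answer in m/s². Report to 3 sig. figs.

4.11 × 10⁻⁴ m/s²

Differencing GM/(d−r)² and GM/d² to first order in r/d gives 2GMr/d³.
Δa = 2GMr/d³
   = 2 × (6.674 × 10⁻¹¹) × (1.02 × 10²⁶) × (1.35 × 10⁶) / (3.55 × 10⁸)³
   = 4.11 × 10⁻⁴ m/s²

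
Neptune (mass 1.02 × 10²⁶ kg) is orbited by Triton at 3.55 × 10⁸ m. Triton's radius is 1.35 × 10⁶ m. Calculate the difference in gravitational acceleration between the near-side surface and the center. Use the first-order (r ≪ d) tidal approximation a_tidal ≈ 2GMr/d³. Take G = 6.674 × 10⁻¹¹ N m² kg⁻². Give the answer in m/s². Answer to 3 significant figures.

a_tidal = 2GMr/d³
        = 2 × (6.674 × 10⁻¹¹) × (1.02 × 10²⁶) × (1.35 × 10⁶) / (3.55 × 10⁸)³
        = 4.11 × 10⁻⁴ m/s²

4.11 × 10⁻⁴ m/s²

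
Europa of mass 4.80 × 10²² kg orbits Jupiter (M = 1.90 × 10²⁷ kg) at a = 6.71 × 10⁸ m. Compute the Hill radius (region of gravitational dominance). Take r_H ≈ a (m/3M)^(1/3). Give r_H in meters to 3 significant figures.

1.37 × 10⁷ m

r_H ≈ a (m/3M)^(1/3)
    = (6.71 × 10⁸) × (4.80 × 10²² / (3 × 1.90 × 10²⁷))^(1/3)
    = 1.37 × 10⁷ m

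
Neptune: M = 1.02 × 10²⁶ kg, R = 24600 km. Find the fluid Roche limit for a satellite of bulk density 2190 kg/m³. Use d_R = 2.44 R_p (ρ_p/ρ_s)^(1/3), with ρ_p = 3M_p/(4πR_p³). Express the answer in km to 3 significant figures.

ρ_p = 3M_p/(4πR_p³) = 3 × (1.02 × 10²⁶) / (4π × (2.46 × 10⁷ m)³) = 1640 kg/m³
d_R = 2.44 × 24600 km × (1640/2190)^(1/3)
    = 54500 km

54500 km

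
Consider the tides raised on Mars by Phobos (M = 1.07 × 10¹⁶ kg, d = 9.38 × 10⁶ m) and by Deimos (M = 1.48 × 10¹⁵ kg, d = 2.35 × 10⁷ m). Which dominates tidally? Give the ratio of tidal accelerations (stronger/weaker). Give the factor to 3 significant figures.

Phobos, by a factor of ≈ 114

The tide-raising term goes as M/d³ (the gradient of a 1/d² field).
Phobos: (1.07 × 10¹⁶) / (9.38 × 10⁶)³ = 1.297 × 10⁻⁵
Deimos: (1.48 × 10¹⁵) / (2.35 × 10⁷)³ = 1.140 × 10⁻⁷
Ratio (larger/smaller) = 114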